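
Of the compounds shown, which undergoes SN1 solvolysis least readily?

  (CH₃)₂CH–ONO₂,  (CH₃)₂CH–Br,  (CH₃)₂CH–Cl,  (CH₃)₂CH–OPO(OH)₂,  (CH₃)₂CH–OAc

(CH₃)₂CH–OAc

With the same alkyl group throughout, only the leaving group differentiates the rates.
A good leaving group is a weak base: the lower the pKₐ of its conjugate acid, the more readily it departs.
(CH₃)₂CH–Br loses Br⁻: pKₐ(HBr) ≈ -9
(CH₃)₂CH–Cl loses Cl⁻: pKₐ(HCl) ≈ -7
(CH₃)₂CH–ONO₂ loses NO₃⁻: pKₐ(HNO₃) ≈ -1.3
(CH₃)₂CH–OPO(OH)₂ loses H₂PO₄⁻: pKₐ(H₃PO₄) ≈ 2.1
(CH₃)₂CH–OAc loses AcO⁻: pKₐ(CH₃COOH) ≈ 4.8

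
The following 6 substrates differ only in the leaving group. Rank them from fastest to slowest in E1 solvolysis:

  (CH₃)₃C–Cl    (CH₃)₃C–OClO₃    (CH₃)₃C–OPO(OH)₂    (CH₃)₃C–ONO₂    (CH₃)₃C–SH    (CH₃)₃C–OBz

The skeletons are identical, so relative rate is governed entirely by leaving-group ability.
The more stable X⁻ (or X) is on its own — i.e. the weaker a base it is — the better a leaving group it makes.
(CH₃)₃C–OClO₃ loses ClO₄⁻: pKₐ(HClO₄) ≈ -10
(CH₃)₃C–Cl loses Cl⁻: pKₐ(HCl) ≈ -7
(CH₃)₃C–ONO₂ loses NO₃⁻: pKₐ(HNO₃) ≈ -1.3
(CH₃)₃C–OPO(OH)₂ loses H₂PO₄⁻: pKₐ(H₃PO₄) ≈ 2.1
(CH₃)₃C–OBz loses PhCOO⁻: pKₐ(C₆H₅COOH) ≈ 4.2
(CH₃)₃C–SH loses HS⁻: pKₐ(H₂S) ≈ 7

(CH₃)₃C–OClO₃ > (CH₃)₃C–Cl > (CH₃)₃C–ONO₂ > (CH₃)₃C–OPO(OH)₂ > (CH₃)₃C–OBz > (CH₃)₃C–SH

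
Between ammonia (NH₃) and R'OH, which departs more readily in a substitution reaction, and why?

R'OH

R'OH is the better leaving group.
pKₐ(R'OH₂⁺) ≈ -2.4 versus pKₐ(NH₄⁺) ≈ 9.2: R'OH is the much weaker base.
Neutral; leaves from a protonated ether (an oxonium ion, R–O(H)R'⁺).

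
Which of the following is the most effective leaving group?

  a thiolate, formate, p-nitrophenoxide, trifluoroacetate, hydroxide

trifluoroacetate

A good leaving group is a weak base: the lower the pKₐ of its conjugate acid, the more readily it departs.
trifluoroacetate: pKₐ(CF₃COOH) ≈ 0.2
formate: pKₐ(HCOOH) ≈ 3.8
p-nitrophenoxide: pKₐ(p-nitrophenol) ≈ 7.2
a thiolate: pKₐ(RSH (a thiol)) ≈ 10.5
hydroxide: pKₐ(H₂O) ≈ 15.7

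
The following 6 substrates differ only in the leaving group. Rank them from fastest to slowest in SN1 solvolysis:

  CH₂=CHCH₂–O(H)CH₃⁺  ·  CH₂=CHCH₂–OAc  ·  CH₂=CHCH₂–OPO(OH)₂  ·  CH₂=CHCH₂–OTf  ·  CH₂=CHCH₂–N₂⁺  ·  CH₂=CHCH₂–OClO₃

With the same alkyl group throughout, only the leaving group differentiates the rates.
The more stable X⁻ (or X) is on its own — i.e. the weaker a base it is — the better a leaving group it makes.
CH₂=CHCH₂–N₂⁺ loses N₂: no meaningful conjugate acid; N₂ departs as an exceptionally stable neutral molecule
CH₂=CHCH₂–OTf loses OTf⁻: pKₐ(CF₃SO₃H (triflic acid)) ≈ -14
CH₂=CHCH₂–OClO₃ loses ClO₄⁻: pKₐ(HClO₄) ≈ -10
CH₂=CHCH₂–O(H)CH₃⁺ loses R'OH: pKₐ(R'OH₂⁺) ≈ -2.4
CH₂=CHCH₂–OPO(OH)₂ loses H₂PO₄⁻: pKₐ(H₃PO₄) ≈ 2.1
CH₂=CHCH₂–OAc loses AcO⁻: pKₐ(CH₃COOH) ≈ 4.8

CH₂=CHCH₂–N₂⁺ > CH₂=CHCH₂–OTf > CH₂=CHCH₂–OClO₃ > CH₂=CHCH₂–O(H)CH₃⁺ > CH₂=CHCH₂–OPO(OH)₂ > CH₂=CHCH₂–OAc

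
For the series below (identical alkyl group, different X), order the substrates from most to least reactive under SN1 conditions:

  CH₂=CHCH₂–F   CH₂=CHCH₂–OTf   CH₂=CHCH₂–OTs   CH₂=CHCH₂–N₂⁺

CH₂=CHCH₂–N₂⁺ > CH₂=CHCH₂–OTf > CH₂=CHCH₂–OTs > CH₂=CHCH₂–F

With the same alkyl group throughout, only the leaving group differentiates the rates.
Rank by basicity of the departing species: weakest base leaves most easily.
CH₂=CHCH₂–N₂⁺ loses N₂: no meaningful conjugate acid; N₂ departs as an exceptionally stable neutral molecule
CH₂=CHCH₂–OTf loses OTf⁻: pKₐ(CF₃SO₃H (triflic acid)) ≈ -14
CH₂=CHCH₂–OTs loses OTs⁻: pKₐ(p-CH₃C₆H₄SO₃H (TsOH)) ≈ -2.8
CH₂=CHCH₂–F loses F⁻: pKₐ(HF) ≈ 3.2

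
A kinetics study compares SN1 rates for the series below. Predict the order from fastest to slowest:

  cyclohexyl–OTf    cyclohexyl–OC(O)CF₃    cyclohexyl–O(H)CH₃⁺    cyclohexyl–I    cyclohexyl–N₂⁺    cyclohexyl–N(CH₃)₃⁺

cyclohexyl–N₂⁺ > cyclohexyl–OTf > cyclohexyl–I > cyclohexyl–O(H)CH₃⁺ > cyclohexyl–OC(O)CF₃ > cyclohexyl–N(CH₃)₃⁺

The skeletons are identical, so relative rate is governed entirely by leaving-group ability.
Leaving-group ability tracks the stability of the departed species; conjugate-acid pKₐ is the usual yardstick (lower pKₐ → better LG).
cyclohexyl–N₂⁺ loses N₂: no meaningful conjugate acid; N₂ departs as an exceptionally stable neutral molecule
cyclohexyl–OTf loses OTf⁻: pKₐ(CF₃SO₃H (triflic acid)) ≈ -14
cyclohexyl–I loses I⁻: pKₐ(HI) ≈ -10
cyclohexyl–O(H)CH₃⁺ loses R'OH: pKₐ(R'OH₂⁺) ≈ -2.4
cyclohexyl–OC(O)CF₃ loses CF₃COO⁻: pKₐ(CF₃COOH) ≈ 0.2
cyclohexyl–N(CH₃)₃⁺ loses NR'₃: pKₐ(R'₃NH⁺) ≈ 10.7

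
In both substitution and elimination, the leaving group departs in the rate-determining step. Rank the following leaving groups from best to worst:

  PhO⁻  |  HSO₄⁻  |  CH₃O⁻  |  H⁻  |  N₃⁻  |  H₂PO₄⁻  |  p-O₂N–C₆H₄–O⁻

HSO₄⁻ > H₂PO₄⁻ > N₃⁻ > p-O₂N–C₆H₄–O⁻ > PhO⁻ > CH₃O⁻ > H⁻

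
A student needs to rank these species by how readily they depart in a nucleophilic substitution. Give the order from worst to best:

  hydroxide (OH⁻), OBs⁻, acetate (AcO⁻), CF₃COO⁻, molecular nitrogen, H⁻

A good leaving group is a weak base: the lower the pKₐ of its conjugate acid, the more readily it departs.
molecular nitrogen: no meaningful conjugate acid; N₂ departs as an exceptionally stable neutral molecule
OBs⁻: pKₐ(p-BrC₆H₄SO₃H) ≈ -2.8
CF₃COO⁻: pKₐ(CF₃COOH) ≈ 0.2
acetate (AcO⁻): pKₐ(CH₃COOH) ≈ 4.8
hydroxide (OH⁻): pKₐ(H₂O) ≈ 15.7 — strong base; essentially never leaves without prior activation
H⁻: pKₐ(H₂) ≈ 36 — extremely strong base; leaves only in special hydride-transfer contexts
Reversing gives the worst-to-best order requested.

H⁻ < hydroxide (OH⁻) < acetate (AcO⁻) < CF₃COO⁻ < OBs⁻ < molecular nitrogen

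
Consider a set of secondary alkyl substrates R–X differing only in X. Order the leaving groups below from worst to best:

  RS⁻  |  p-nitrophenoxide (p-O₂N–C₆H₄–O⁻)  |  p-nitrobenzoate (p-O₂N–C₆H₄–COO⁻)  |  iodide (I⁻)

The more stable X⁻ (or X) is on its own — i.e. the weaker a base it is — the better a leaving group it makes.
iodide (I⁻): pKₐ(HI) ≈ -10 — large, highly polarisable; very weak base
p-nitrobenzoate (p-O₂N–C₆H₄–COO⁻): pKₐ(p-nitrobenzoic acid) ≈ 3.4 — electron-withdrawing nitro group stabilises the carboxylate
p-nitrophenoxide (p-O₂N–C₆H₄–O⁻): pKₐ(p-nitrophenol) ≈ 7.2 — nitro group delocalises the charge; the classic chromogenic LG
RS⁻: pKₐ(RSH (a thiol)) ≈ 10.5 — moderately basic; rarely leaves without activation
The question asks for worst first, so the sequence is read in increasing leaving-group ability.

RS⁻ < p-nitrophenoxide (p-O₂N–C₆H₄–O⁻) < p-nitrobenzoate (p-O₂N–C₆H₄–COO⁻) < iodide (I⁻)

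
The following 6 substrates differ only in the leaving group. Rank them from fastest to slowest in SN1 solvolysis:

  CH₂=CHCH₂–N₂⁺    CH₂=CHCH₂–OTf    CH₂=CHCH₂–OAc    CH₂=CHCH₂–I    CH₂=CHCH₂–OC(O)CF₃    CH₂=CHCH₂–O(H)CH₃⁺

With the same alkyl group throughout, only the leaving group differentiates the rates.
Rank by basicity of the departing species: weakest base leaves most easily.
CH₂=CHCH₂–N₂⁺ loses N₂: no meaningful conjugate acid; N₂ departs as an exceptionally stable neutral molecule
CH₂=CHCH₂–OTf loses OTf⁻: pKₐ(CF₃SO₃H (triflic acid)) ≈ -14
CH₂=CHCH₂–I loses I⁻: pKₐ(HI) ≈ -10
CH₂=CHCH₂–O(H)CH₃⁺ loses R'OH: pKₐ(R'OH₂⁺) ≈ -2.4
CH₂=CHCH₂–OC(O)CF₃ loses CF₃COO⁻: pKₐ(CF₃COOH) ≈ 0.2
CH₂=CHCH₂–OAc loses AcO⁻: pKₐ(CH₃COOH) ≈ 4.8

CH₂=CHCH₂–N₂⁺ > CH₂=CHCH₂–OTf > CH₂=CHCH₂–I > CH₂=CHCH₂–O(H)CH₃⁺ > CH₂=CHCH₂–OC(O)CF₃ > CH₂=CHCH₂–OAc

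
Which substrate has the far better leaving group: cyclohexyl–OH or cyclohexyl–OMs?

cyclohexyl–OMs

From cyclohexyl–OH the departing group would be OH⁻ (pKₐ(H₂O) ≈ 15.7). Strong base; essentially never leaves without prior activation.
From cyclohexyl–OMs the leaving group is OMs⁻ (pKₐ(CH₃SO₃H (MsOH)) ≈ -1.9). Resonance-delocalised alkanesulfonate.
(In practice cyclohexyl–OMs is made from cyclohexyl–OH by treatment with MsCl / Et₃N, converting the hydroxyl into a mesylate.)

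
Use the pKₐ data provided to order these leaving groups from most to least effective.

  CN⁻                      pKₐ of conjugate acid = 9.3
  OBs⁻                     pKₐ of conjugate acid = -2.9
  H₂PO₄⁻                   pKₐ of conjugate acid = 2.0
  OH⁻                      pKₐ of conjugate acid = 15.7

OBs⁻ > H₂PO₄⁻ > CN⁻ > OH⁻

Lower conjugate-acid pKₐ ⇒ weaker base ⇒ better leaving group.
Sorting by the given values: OBs⁻ (-2.9), H₂PO₄⁻ (2.0), CN⁻ (9.3), OH⁻ (15.7).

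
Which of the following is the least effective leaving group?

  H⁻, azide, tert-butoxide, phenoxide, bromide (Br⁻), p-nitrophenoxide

Rank by basicity of the departing species: weakest base leaves most easily.
bromide (Br⁻): pKₐ(HBr) ≈ -9
azide: pKₐ(HN₃) ≈ 4.7
p-nitrophenoxide: pKₐ(p-nitrophenol) ≈ 7.2
phenoxide: pKₐ(C₆H₅OH (phenol)) ≈ 10
tert-butoxide: pKₐ(t-BuOH) ≈ 18
H⁻: pKₐ(H₂) ≈ 36

H⁻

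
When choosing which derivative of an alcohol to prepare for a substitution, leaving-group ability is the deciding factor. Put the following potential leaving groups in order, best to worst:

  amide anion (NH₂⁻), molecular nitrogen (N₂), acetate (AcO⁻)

molecular nitrogen (N₂) > acetate (AcO⁻) > amide anion (NH₂⁻)

Rank by basicity of the departing species: weakest base leaves most easily.
molecular nitrogen (N₂): no meaningful conjugate acid; N₂ departs as an exceptionally stable neutral molecule
acetate (AcO⁻): pKₐ(CH₃COOH) ≈ 4.8 — resonance-stabilised but still a weak base
amide anion (NH₂⁻): pKₐ(NH₃) ≈ 38 — extremely strong base; never a leaving group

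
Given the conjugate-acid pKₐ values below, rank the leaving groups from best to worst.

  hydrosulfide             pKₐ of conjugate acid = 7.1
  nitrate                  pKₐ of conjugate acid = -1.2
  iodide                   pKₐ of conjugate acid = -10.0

iodide > nitrate > hydrosulfide

Lower conjugate-acid pKₐ ⇒ weaker base ⇒ better leaving group.
Sorting by the given values: iodide (-10.0), nitrate (-1.2), hydrosulfide (7.1).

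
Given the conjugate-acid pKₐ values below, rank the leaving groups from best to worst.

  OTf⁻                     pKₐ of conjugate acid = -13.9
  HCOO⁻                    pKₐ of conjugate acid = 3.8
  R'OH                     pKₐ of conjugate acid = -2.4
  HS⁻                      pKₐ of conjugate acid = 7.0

Lower conjugate-acid pKₐ ⇒ weaker base ⇒ better leaving group.
Sorting by the given values: OTf⁻ (-13.9), R'OH (-2.4), HCOO⁻ (3.8), HS⁻ (7.0).

OTf⁻ > R'OH > HCOO⁻ > HS⁻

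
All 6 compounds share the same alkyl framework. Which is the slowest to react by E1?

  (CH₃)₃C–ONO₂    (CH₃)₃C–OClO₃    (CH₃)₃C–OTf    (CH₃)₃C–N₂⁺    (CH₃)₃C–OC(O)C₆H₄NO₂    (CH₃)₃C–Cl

(CH₃)₃C–OC(O)C₆H₄NO₂

With the same alkyl group throughout, only the leaving group differentiates the rates.
A good leaving group is a weak base: the lower the pKₐ of its conjugate acid, the more readily it departs.
(CH₃)₃C–N₂⁺ loses N₂: no meaningful conjugate acid; N₂ departs as an exceptionally stable neutral molecule
(CH₃)₃C–OTf loses OTf⁻: pKₐ(CF₃SO₃H (triflic acid)) ≈ -14
(CH₃)₃C–OClO₃ loses ClO₄⁻: pKₐ(HClO₄) ≈ -10
(CH₃)₃C–Cl loses Cl⁻: pKₐ(HCl) ≈ -7
(CH₃)₃C–ONO₂ loses NO₃⁻: pKₐ(HNO₃) ≈ -1.3
(CH₃)₃C–OC(O)C₆H₄NO₂ loses p-O₂N–C₆H₄–COO⁻: pKₐ(p-nitrobenzoic acid) ≈ 3.4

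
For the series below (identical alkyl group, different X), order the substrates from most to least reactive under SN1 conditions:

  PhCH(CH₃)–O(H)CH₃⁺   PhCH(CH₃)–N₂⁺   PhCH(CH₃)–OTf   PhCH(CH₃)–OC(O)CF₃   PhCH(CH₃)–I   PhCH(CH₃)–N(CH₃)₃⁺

PhCH(CH₃)–N₂⁺ > PhCH(CH₃)–OTf > PhCH(CH₃)–I > PhCH(CH₃)–O(H)CH₃⁺ > PhCH(CH₃)–OC(O)CF₃ > PhCH(CH₃)–N(CH₃)₃⁺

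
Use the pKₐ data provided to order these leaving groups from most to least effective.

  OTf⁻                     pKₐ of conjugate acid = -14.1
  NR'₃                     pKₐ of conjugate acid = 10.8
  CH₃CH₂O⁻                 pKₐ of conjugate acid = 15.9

OTf⁻ > NR'₃ > CH₃CH₂O⁻

Lower conjugate-acid pKₐ ⇒ weaker base ⇒ better leaving group.
Sorting by the given values: OTf⁻ (-14.1), NR'₃ (10.8), CH₃CH₂O⁻ (15.9).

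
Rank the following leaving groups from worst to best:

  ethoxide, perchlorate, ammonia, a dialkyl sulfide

ethoxide < ammonia < a dialkyl sulfide < perchlorate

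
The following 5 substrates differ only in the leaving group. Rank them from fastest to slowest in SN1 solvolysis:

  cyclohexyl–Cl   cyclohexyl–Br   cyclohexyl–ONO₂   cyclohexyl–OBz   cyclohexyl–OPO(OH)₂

cyclohexyl–Br > cyclohexyl–Cl > cyclohexyl–ONO₂ > cyclohexyl–OPO(OH)₂ > cyclohexyl–OBz

Identical carbon frameworks mean the comparison reduces to leaving-group quality.
Leaving-group ability tracks the stability of the departed species; conjugate-acid pKₐ is the usual yardstick (lower pKₐ → better LG).
cyclohexyl–Br loses Br⁻: pKₐ(HBr) ≈ -9
cyclohexyl–Cl loses Cl⁻: pKₐ(HCl) ≈ -7
cyclohexyl–ONO₂ loses NO₃⁻: pKₐ(HNO₃) ≈ -1.3
cyclohexyl–OPO(OH)₂ loses H₂PO₄⁻: pKₐ(H₃PO₄) ≈ 2.1
cyclohexyl–OBz loses PhCOO⁻: pKₐ(C₆H₅COOH) ≈ 4.2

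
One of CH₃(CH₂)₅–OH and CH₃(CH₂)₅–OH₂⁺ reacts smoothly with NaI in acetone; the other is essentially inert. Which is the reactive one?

From CH₃(CH₂)₅–OH the departing group would be OH⁻ (pKₐ(H₂O) ≈ 15.7). Strong base; essentially never leaves without prior activation.
From CH₃(CH₂)₅–OH₂⁺ the leaving group is H₂O (pKₐ(H₃O⁺) ≈ -1.7). Neutral; leaves from a protonated alcohol (R–OH₂⁺).
(In practice CH₃(CH₂)₅–OH₂⁺ is made from CH₃(CH₂)₅–OH by protonation with strong acid, converting the leaving group from hydroxide to neutral water.)

CH₃(CH₂)₅–OH₂⁺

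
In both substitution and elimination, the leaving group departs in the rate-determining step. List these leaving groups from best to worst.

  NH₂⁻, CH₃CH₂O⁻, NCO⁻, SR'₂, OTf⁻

OTf⁻: pKₐ(CF₃SO₃H (triflic acid)) ≈ -14
SR'₂: pKₐ(R'₂SH⁺) ≈ -7 — neutral; leaves from a sulfonium salt (R–SR'₂⁺)
NCO⁻: pKₐ(HOCN) ≈ 3.5
CH₃CH₂O⁻: pKₐ(CH₃CH₂OH) ≈ 16
NH₂⁻: pKₐ(NH₃) ≈ 38 — extremely strong base; never a leaving group

OTf⁻ > SR'₂ > NCO⁻ > CH₃CH₂O⁻ > NH₂⁻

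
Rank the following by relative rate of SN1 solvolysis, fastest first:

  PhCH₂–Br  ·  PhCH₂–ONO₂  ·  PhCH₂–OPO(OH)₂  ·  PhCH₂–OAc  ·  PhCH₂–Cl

PhCH₂–Br > PhCH₂–Cl > PhCH₂–ONO₂ > PhCH₂–OPO(OH)₂ > PhCH₂–OAc

Identical carbon frameworks mean the comparison reduces to leaving-group quality.
Rank by basicity of the departing species: weakest base leaves most easily.
PhCH₂–Br loses Br⁻: pKₐ(HBr) ≈ -9
PhCH₂–Cl loses Cl⁻: pKₐ(HCl) ≈ -7
PhCH₂–ONO₂ loses NO₃⁻: pKₐ(HNO₃) ≈ -1.3
PhCH₂–OPO(OH)₂ loses H₂PO₄⁻: pKₐ(H₃PO₄) ≈ 2.1
PhCH₂–OAc loses AcO⁻: pKₐ(CH₃COOH) ≈ 4.8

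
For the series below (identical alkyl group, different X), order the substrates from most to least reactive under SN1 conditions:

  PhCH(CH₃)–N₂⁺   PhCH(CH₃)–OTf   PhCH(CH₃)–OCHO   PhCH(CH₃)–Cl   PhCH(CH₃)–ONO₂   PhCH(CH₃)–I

Identical carbon frameworks mean the comparison reduces to leaving-group quality.
A good leaving group is a weak base: the lower the pKₐ of its conjugate acid, the more readily it departs.
PhCH(CH₃)–N₂⁺ loses N₂: no meaningful conjugate acid; N₂ departs as an exceptionally stable neutral molecule
PhCH(CH₃)–OTf loses OTf⁻: pKₐ(CF₃SO₃H (triflic acid)) ≈ -14
PhCH(CH₃)–I loses I⁻: pKₐ(HI) ≈ -10
PhCH(CH₃)–Cl loses Cl⁻: pKₐ(HCl) ≈ -7
PhCH(CH₃)–ONO₂ loses NO₃⁻: pKₐ(HNO₃) ≈ -1.3
PhCH(CH₃)–OCHO loses HCOO⁻: pKₐ(HCOOH) ≈ 3.8

PhCH(CH₃)–N₂⁺ > PhCH(CH₃)–OTf > PhCH(CH₃)–I > PhCH(CH₃)–Cl > PhCH(CH₃)–ONO₂ > PhCH(CH₃)–OCHO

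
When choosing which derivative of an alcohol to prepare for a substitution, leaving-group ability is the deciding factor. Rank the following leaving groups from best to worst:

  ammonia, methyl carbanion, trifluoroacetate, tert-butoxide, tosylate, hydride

tosylate > trifluoroacetate > ammonia > tert-butoxide > hydride > methyl carbanion

tosylate: pKₐ(p-CH₃C₆H₄SO₃H (TsOH)) ≈ -2.8 — resonance-delocalised arenesulfonate
trifluoroacetate: pKₐ(CF₃COOH) ≈ 0.2
ammonia: pKₐ(NH₄⁺) ≈ 9.2 — neutral but moderately basic; leaves from R–NH₃⁺
tert-butoxide: pKₐ(t-BuOH) ≈ 18 — bulky, strongly basic alkoxide
hydride: pKₐ(H₂) ≈ 36 — extremely strong base; leaves only in special hydride-transfer contexts
methyl carbanion: pKₐ(CH₄) ≈ 48 — unstabilised carbanion; the worst conceivable leaving group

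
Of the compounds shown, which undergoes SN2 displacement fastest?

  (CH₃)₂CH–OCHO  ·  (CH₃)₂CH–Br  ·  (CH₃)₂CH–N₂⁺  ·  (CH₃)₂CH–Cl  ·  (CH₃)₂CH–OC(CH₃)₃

With the same alkyl group throughout, only the leaving group differentiates the rates.
Rank by basicity of the departing species: weakest base leaves most easily.
(CH₃)₂CH–N₂⁺ loses N₂: no meaningful conjugate acid; N₂ departs as an exceptionally stable neutral molecule
(CH₃)₂CH–Br loses Br⁻: pKₐ(HBr) ≈ -9
(CH₃)₂CH–Cl loses Cl⁻: pKₐ(HCl) ≈ -7
(CH₃)₂CH–OCHO loses HCOO⁻: pKₐ(HCOOH) ≈ 3.8
(CH₃)₂CH–OC(CH₃)₃ loses (CH₃)₃CO⁻: pKₐ(t-BuOH) ≈ 18

(CH₃)₂CH–N₂⁺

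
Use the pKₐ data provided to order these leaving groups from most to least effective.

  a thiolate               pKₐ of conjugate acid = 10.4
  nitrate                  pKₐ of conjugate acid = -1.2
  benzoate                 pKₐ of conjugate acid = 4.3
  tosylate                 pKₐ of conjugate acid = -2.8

tosylate > nitrate > benzoate > a thiolate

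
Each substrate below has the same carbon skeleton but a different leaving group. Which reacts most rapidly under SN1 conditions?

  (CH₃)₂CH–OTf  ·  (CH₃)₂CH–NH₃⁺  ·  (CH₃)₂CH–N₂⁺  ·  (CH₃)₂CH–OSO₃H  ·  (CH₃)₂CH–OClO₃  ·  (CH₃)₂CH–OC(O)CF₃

With the same alkyl group throughout, only the leaving group differentiates the rates.
Leaving-group ability tracks the stability of the departed species; conjugate-acid pKₐ is the usual yardstick (lower pKₐ → better LG).
(CH₃)₂CH–N₂⁺ loses N₂: no meaningful conjugate acid; N₂ departs as an exceptionally stable neutral molecule
(CH₃)₂CH–OTf loses OTf⁻: pKₐ(CF₃SO₃H (triflic acid)) ≈ -14
(CH₃)₂CH–OClO₃ loses ClO₄⁻: pKₐ(HClO₄) ≈ -10
(CH₃)₂CH–OSO₃H loses HSO₄⁻: pKₐ(H₂SO₄) ≈ -3
(CH₃)₂CH–OC(O)CF₃ loses CF₃COO⁻: pKₐ(CF₃COOH) ≈ 0.2
(CH₃)₂CH–NH₃⁺ loses NH₃: pKₐ(NH₄⁺) ≈ 9.2

(CH₃)₂CH–N₂⁺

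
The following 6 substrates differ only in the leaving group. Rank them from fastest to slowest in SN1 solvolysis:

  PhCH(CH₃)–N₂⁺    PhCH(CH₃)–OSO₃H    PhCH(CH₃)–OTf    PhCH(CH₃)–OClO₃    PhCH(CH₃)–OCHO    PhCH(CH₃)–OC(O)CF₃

PhCH(CH₃)–N₂⁺ > PhCH(CH₃)–OTf > PhCH(CH₃)–OClO₃ > PhCH(CH₃)–OSO₃H > PhCH(CH₃)–OC(O)CF₃ > PhCH(CH₃)–OCHO

With the same alkyl group throughout, only the leaving group differentiates the rates.
The more stable X⁻ (or X) is on its own — i.e. the weaker a base it is — the better a leaving group it makes.
PhCH(CH₃)–N₂⁺ loses N₂: no meaningful conjugate acid; N₂ departs as an exceptionally stable neutral molecule
PhCH(CH₃)–OTf loses OTf⁻: pKₐ(CF₃SO₃H (triflic acid)) ≈ -14
PhCH(CH₃)–OClO₃ loses ClO₄⁻: pKₐ(HClO₄) ≈ -10
PhCH(CH₃)–OSO₃H loses HSO₄⁻: pKₐ(H₂SO₄) ≈ -3
PhCH(CH₃)–OC(O)CF₃ loses CF₃COO⁻: pKₐ(CF₃COOH) ≈ 0.2
PhCH(CH₃)–OCHO loses HCOO⁻: pKₐ(HCOOH) ≈ 3.8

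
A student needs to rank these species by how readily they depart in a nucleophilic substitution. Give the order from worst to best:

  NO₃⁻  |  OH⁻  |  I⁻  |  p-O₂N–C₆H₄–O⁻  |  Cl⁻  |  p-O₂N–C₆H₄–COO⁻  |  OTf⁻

OH⁻ < p-O₂N–C₆H₄–O⁻ < p-O₂N–C₆H₄–COO⁻ < NO₃⁻ < Cl⁻ < I⁻ < OTf⁻

OTf⁻: pKₐ(CF₃SO₃H (triflic acid)) ≈ -14 — charge spread over three oxygens and a CF₃ group; the premier leaving group in synthesis
I⁻: pKₐ(HI) ≈ -10 — large, highly polarisable; very weak base
Cl⁻: pKₐ(HCl) ≈ -7 — moderately weak base
NO₃⁻: pKₐ(HNO₃) ≈ -1.3 — resonance-delocalised over three oxygens
p-O₂N–C₆H₄–COO⁻: pKₐ(p-nitrobenzoic acid) ≈ 3.4 — electron-withdrawing nitro group stabilises the carboxylate
p-O₂N–C₆H₄–O⁻: pKₐ(p-nitrophenol) ≈ 7.2
OH⁻: pKₐ(H₂O) ≈ 15.7 — strong base; essentially never leaves without prior activation
The question asks for worst first, so the sequence is read in increasing leaving-group ability.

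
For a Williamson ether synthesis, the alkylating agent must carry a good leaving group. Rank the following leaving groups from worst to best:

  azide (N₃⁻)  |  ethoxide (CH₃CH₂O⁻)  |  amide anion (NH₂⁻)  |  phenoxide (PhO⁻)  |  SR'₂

amide anion (NH₂⁻) < ethoxide (CH₃CH₂O⁻) < phenoxide (PhO⁻) < azide (N₃⁻) < SR'₂

Leaving-group ability tracks the stability of the departed species; conjugate-acid pKₐ is the usual yardstick (lower pKₐ → better LG).
SR'₂: pKₐ(R'₂SH⁺) ≈ -7
azide (N₃⁻): pKₐ(HN₃) ≈ 4.7
phenoxide (PhO⁻): pKₐ(C₆H₅OH (phenol)) ≈ 10
ethoxide (CH₃CH₂O⁻): pKₐ(CH₃CH₂OH) ≈ 16
amide anion (NH₂⁻): pKₐ(NH₃) ≈ 38
Reversing gives the worst-to-best order requested.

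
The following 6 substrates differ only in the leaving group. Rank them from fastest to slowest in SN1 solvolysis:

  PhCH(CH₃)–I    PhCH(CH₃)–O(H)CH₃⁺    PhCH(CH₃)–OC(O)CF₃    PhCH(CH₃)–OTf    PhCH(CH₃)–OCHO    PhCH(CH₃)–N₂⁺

With the same alkyl group throughout, only the leaving group differentiates the rates.
Leaving-group ability tracks the stability of the departed species; conjugate-acid pKₐ is the usual yardstick (lower pKₐ → better LG).
PhCH(CH₃)–N₂⁺ loses N₂: no meaningful conjugate acid; N₂ departs as an exceptionally stable neutral molecule
PhCH(CH₃)–OTf loses OTf⁻: pKₐ(CF₃SO₃H (triflic acid)) ≈ -14
PhCH(CH₃)–I loses I⁻: pKₐ(HI) ≈ -10
PhCH(CH₃)–O(H)CH₃⁺ loses R'OH: pKₐ(R'OH₂⁺) ≈ -2.4
PhCH(CH₃)–OC(O)CF₃ loses CF₃COO⁻: pKₐ(CF₃COOH) ≈ 0.2
PhCH(CH₃)–OCHO loses HCOO⁻: pKₐ(HCOOH) ≈ 3.8

PhCH(CH₃)–N₂⁺ > PhCH(CH₃)–OTf > PhCH(CH₃)–I > PhCH(CH₃)–O(H)CH₃⁺ > PhCH(CH₃)–OC(O)CF₃ > PhCH(CH₃)–OCHO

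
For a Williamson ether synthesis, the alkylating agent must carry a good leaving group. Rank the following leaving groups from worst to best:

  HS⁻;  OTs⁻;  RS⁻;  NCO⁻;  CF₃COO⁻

Leaving-group ability tracks the stability of the departed species; conjugate-acid pKₐ is the usual yardstick (lower pKₐ → better LG).
OTs⁻: pKₐ(p-CH₃C₆H₄SO₃H (TsOH)) ≈ -2.8 — resonance-delocalised arenesulfonate
CF₃COO⁻: pKₐ(CF₃COOH) ≈ 0.2 — strongly electron-withdrawing CF₃ stabilises the carboxylate
NCO⁻: pKₐ(HOCN) ≈ 3.5 — resonance between N and O
HS⁻: pKₐ(H₂S) ≈ 7 — larger and more polarisable than the oxygen analogue
RS⁻: pKₐ(RSH (a thiol)) ≈ 10.5 — moderately basic; rarely leaves without activation
Reversing gives the worst-to-best order requested.

RS⁻ < HS⁻ < NCO⁻ < CF₃COO⁻ < OTs⁻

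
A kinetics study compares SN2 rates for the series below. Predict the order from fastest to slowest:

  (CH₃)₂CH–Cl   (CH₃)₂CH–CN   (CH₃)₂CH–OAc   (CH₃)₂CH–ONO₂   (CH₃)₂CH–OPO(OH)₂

(CH₃)₂CH–Cl > (CH₃)₂CH–ONO₂ > (CH₃)₂CH–OPO(OH)₂ > (CH₃)₂CH–OAc > (CH₃)₂CH–CN

The skeletons are identical, so relative rate is governed entirely by leaving-group ability.
A good leaving group is a weak base: the lower the pKₐ of its conjugate acid, the more readily it departs.
(CH₃)₂CH–Cl loses Cl⁻: pKₐ(HCl) ≈ -7
(CH₃)₂CH–ONO₂ loses NO₃⁻: pKₐ(HNO₃) ≈ -1.3
(CH₃)₂CH–OPO(OH)₂ loses H₂PO₄⁻: pKₐ(H₃PO₄) ≈ 2.1
(CH₃)₂CH–OAc loses AcO⁻: pKₐ(CH₃COOH) ≈ 4.8
(CH₃)₂CH–CN loses CN⁻: pKₐ(HCN) ≈ 9.2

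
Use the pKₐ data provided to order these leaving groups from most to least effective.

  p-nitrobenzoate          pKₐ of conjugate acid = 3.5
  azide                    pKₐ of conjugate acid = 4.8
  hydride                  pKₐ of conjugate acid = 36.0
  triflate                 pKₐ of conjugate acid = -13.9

Lower conjugate-acid pKₐ ⇒ weaker base ⇒ better leaving group.
Sorting by the given values: triflate (-13.9), p-nitrobenzoate (3.5), azide (4.8), hydride (36.0).

triflate > p-nitrobenzoate > azide > hydride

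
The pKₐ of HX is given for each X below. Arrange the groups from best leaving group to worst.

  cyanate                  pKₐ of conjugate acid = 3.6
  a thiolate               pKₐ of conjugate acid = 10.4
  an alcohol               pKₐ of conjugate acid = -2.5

an alcohol > cyanate > a thiolate

Lower conjugate-acid pKₐ ⇒ weaker base ⇒ better leaving group.
Sorting by the given values: an alcohol (-2.5), cyanate (3.6), a thiolate (10.4).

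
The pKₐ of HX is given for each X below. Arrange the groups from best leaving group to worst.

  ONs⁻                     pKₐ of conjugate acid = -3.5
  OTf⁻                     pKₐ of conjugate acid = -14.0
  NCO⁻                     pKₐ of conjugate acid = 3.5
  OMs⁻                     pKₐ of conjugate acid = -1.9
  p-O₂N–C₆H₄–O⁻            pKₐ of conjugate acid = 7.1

Lower conjugate-acid pKₐ ⇒ weaker base ⇒ better leaving group.
Sorting by the given values: OTf⁻ (-14.0), ONs⁻ (-3.5), OMs⁻ (-1.9), NCO⁻ (3.5), p-O₂N–C₆H₄–O⁻ (7.1).

OTf⁻ > ONs⁻ > OMs⁻ > NCO⁻ > p-O₂N–C₆H₄–O⁻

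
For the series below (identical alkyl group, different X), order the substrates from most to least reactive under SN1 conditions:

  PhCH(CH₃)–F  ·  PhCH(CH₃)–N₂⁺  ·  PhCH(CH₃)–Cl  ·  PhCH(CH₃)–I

With the same alkyl group throughout, only the leaving group differentiates the rates.
Rank by basicity of the departing species: weakest base leaves most easily.
PhCH(CH₃)–N₂⁺ loses N₂: no meaningful conjugate acid; N₂ departs as an exceptionally stable neutral molecule
PhCH(CH₃)–I loses I⁻: pKₐ(HI) ≈ -10
PhCH(CH₃)–Cl loses Cl⁻: pKₐ(HCl) ≈ -7
PhCH(CH₃)–F loses F⁻: pKₐ(HF) ≈ 3.2

PhCH(CH₃)–N₂⁺ > PhCH(CH₃)–I > PhCH(CH₃)–Cl > PhCH(CH₃)–F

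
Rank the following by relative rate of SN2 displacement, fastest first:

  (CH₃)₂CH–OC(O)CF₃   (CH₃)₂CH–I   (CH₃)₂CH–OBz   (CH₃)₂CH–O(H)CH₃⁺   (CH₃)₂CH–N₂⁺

Same R in every case — rank the leaving groups.
The more stable X⁻ (or X) is on its own — i.e. the weaker a base it is — the better a leaving group it makes.
(CH₃)₂CH–N₂⁺ loses N₂: no meaningful conjugate acid; N₂ departs as an exceptionally stable neutral molecule
(CH₃)₂CH–I loses I⁻: pKₐ(HI) ≈ -10
(CH₃)₂CH–O(H)CH₃⁺ loses R'OH: pKₐ(R'OH₂⁺) ≈ -2.4
(CH₃)₂CH–OC(O)CF₃ loses CF₃COO⁻: pKₐ(CF₃COOH) ≈ 0.2
(CH₃)₂CH–OBz loses PhCOO⁻: pKₐ(C₆H₅COOH) ≈ 4.2

(CH₃)₂CH–N₂⁺ > (CH₃)₂CH–I > (CH₃)₂CH–O(H)CH₃⁺ > (CH₃)₂CH–OC(O)CF₃ > (CH₃)₂CH–OBz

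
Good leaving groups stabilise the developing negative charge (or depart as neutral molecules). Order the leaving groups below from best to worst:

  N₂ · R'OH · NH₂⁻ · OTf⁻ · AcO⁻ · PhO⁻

N₂: no meaningful conjugate acid; N₂ departs as an exceptionally stable neutral molecule
OTf⁻: pKₐ(CF₃SO₃H (triflic acid)) ≈ -14
R'OH: pKₐ(R'OH₂⁺) ≈ -2.4
AcO⁻: pKₐ(CH₃COOH) ≈ 4.8
PhO⁻: pKₐ(C₆H₅OH (phenol)) ≈ 10
NH₂⁻: pKₐ(NH₃) ≈ 38

N₂ > OTf⁻ > R'OH > AcO⁻ > PhO⁻ > NH₂⁻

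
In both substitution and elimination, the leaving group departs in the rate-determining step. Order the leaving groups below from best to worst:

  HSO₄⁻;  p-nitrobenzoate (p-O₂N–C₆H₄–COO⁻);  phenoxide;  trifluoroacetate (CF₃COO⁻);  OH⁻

HSO₄⁻ > trifluoroacetate (CF₃COO⁻) > p-nitrobenzoate (p-O₂N–C₆H₄–COO⁻) > phenoxide > OH⁻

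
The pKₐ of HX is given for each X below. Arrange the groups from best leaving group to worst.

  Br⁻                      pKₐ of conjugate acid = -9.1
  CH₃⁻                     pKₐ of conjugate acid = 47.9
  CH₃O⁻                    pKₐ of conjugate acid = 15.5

Br⁻ > CH₃O⁻ > CH₃⁻

Lower conjugate-acid pKₐ ⇒ weaker base ⇒ better leaving group.
Sorting by the given values: Br⁻ (-9.1), CH₃O⁻ (15.5), CH₃⁻ (47.9).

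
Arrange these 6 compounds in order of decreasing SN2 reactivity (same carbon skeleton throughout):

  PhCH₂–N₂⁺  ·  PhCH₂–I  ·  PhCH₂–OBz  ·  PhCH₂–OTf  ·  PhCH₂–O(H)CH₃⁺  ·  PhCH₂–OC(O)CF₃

With the same alkyl group throughout, only the leaving group differentiates the rates.
Leaving-group ability tracks the stability of the departed species; conjugate-acid pKₐ is the usual yardstick (lower pKₐ → better LG).
PhCH₂–N₂⁺ loses N₂: no meaningful conjugate acid; N₂ departs as an exceptionally stable neutral molecule
PhCH₂–OTf loses OTf⁻: pKₐ(CF₃SO₃H (triflic acid)) ≈ -14
PhCH₂–I loses I⁻: pKₐ(HI) ≈ -10
PhCH₂–O(H)CH₃⁺ loses R'OH: pKₐ(R'OH₂⁺) ≈ -2.4
PhCH₂–OC(O)CF₃ loses CF₃COO⁻: pKₐ(CF₃COOH) ≈ 0.2
PhCH₂–OBz loses PhCOO⁻: pKₐ(C₆H₅COOH) ≈ 4.2

PhCH₂–N₂⁺ > PhCH₂–OTf > PhCH₂–I > PhCH₂–O(H)CH₃⁺ > PhCH₂–OC(O)CF₃ > PhCH₂–OBz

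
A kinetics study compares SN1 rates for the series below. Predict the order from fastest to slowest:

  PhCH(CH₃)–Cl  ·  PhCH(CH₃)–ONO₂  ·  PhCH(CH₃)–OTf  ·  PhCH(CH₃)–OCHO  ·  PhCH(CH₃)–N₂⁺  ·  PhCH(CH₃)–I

Same R in every case — rank the leaving groups.
A good leaving group is a weak base: the lower the pKₐ of its conjugate acid, the more readily it departs.
PhCH(CH₃)–N₂⁺ loses N₂: no meaningful conjugate acid; N₂ departs as an exceptionally stable neutral molecule
PhCH(CH₃)–OTf loses OTf⁻: pKₐ(CF₃SO₃H (triflic acid)) ≈ -14
PhCH(CH₃)–I loses I⁻: pKₐ(HI) ≈ -10
PhCH(CH₃)–Cl loses Cl⁻: pKₐ(HCl) ≈ -7
PhCH(CH₃)–ONO₂ loses NO₃⁻: pKₐ(HNO₃) ≈ -1.3
PhCH(CH₃)–OCHO loses HCOO⁻: pKₐ(HCOOH) ≈ 3.8

PhCH(CH₃)–N₂⁺ > PhCH(CH₃)–OTf > PhCH(CH₃)–I > PhCH(CH₃)–Cl > PhCH(CH₃)–ONO₂ > PhCH(CH₃)–OCHO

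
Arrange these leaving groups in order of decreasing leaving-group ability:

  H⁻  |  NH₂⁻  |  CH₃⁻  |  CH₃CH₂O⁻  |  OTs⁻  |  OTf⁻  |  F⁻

OTf⁻ > OTs⁻ > F⁻ > CH₃CH₂O⁻ > H⁻ > NH₂⁻ > CH₃⁻

OTf⁻: pKₐ(CF₃SO₃H (triflic acid)) ≈ -14 — charge spread over three oxygens and a CF₃ group; the premier leaving group in synthesis
OTs⁻: pKₐ(p-CH₃C₆H₄SO₃H (TsOH)) ≈ -2.8
F⁻: pKₐ(HF) ≈ 3.2
CH₃CH₂O⁻: pKₐ(CH₃CH₂OH) ≈ 16 — strong base; alkoxides do not leave unassisted
H⁻: pKₐ(H₂) ≈ 36 — extremely strong base; leaves only in special hydride-transfer contexts
NH₂⁻: pKₐ(NH₃) ≈ 38
CH₃⁻: pKₐ(CH₄) ≈ 48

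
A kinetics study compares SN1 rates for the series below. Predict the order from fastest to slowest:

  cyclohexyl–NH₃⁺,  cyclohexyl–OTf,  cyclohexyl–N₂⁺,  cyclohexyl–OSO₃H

Same R in every case — rank the leaving groups.
A good leaving group is a weak base: the lower the pKₐ of its conjugate acid, the more readily it departs.
cyclohexyl–N₂⁺ loses N₂: no meaningful conjugate acid; N₂ departs as an exceptionally stable neutral molecule
cyclohexyl–OTf loses OTf⁻: pKₐ(CF₃SO₃H (triflic acid)) ≈ -14
cyclohexyl–OSO₃H loses HSO₄⁻: pKₐ(H₂SO₄) ≈ -3
cyclohexyl–NH₃⁺ loses NH₃: pKₐ(NH₄⁺) ≈ 9.2

cyclohexyl–N₂⁺ > cyclohexyl–OTf > cyclohexyl–OSO₃H > cyclohexyl–NH₃⁺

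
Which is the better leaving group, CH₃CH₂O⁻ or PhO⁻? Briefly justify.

PhO⁻ is the better leaving group.
pKₐ(C₆H₅OH (phenol)) ≈ 10 versus pKₐ(CH₃CH₂OH) ≈ 16: PhO⁻ is the much weaker base.
Resonance into the ring helps, but still a poor LG.

PhO⁻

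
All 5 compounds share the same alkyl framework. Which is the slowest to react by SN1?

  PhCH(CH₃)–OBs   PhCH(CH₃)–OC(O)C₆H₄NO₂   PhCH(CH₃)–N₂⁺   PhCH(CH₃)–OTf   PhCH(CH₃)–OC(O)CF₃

PhCH(CH₃)–OC(O)C₆H₄NO₂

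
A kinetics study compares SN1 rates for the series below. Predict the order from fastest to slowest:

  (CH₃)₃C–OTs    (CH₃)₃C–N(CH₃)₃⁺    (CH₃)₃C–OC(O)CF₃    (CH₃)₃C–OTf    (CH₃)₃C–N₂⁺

(CH₃)₃C–N₂⁺ > (CH₃)₃C–OTf > (CH₃)₃C–OTs > (CH₃)₃C–OC(O)CF₃ > (CH₃)₃C–N(CH₃)₃⁺

Identical carbon frameworks mean the comparison reduces to leaving-group quality.
Rank by basicity of the departing species: weakest base leaves most easily.
(CH₃)₃C–N₂⁺ loses N₂: no meaningful conjugate acid; N₂ departs as an exceptionally stable neutral molecule
(CH₃)₃C–OTf loses OTf⁻: pKₐ(CF₃SO₃H (triflic acid)) ≈ -14
(CH₃)₃C–OTs loses OTs⁻: pKₐ(p-CH₃C₆H₄SO₃H (TsOH)) ≈ -2.8
(CH₃)₃C–OC(O)CF₃ loses CF₃COO⁻: pKₐ(CF₃COOH) ≈ 0.2
(CH₃)₃C–N(CH₃)₃⁺ loses NR'₃: pKₐ(R'₃NH⁺) ≈ 10.7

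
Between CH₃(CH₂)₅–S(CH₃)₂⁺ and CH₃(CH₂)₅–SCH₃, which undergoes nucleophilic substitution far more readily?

From CH₃(CH₂)₅–SCH₃ the departing group would be RS⁻ (pKₐ(RSH (a thiol)) ≈ 10.5). Moderately basic; rarely leaves without activation.
From CH₃(CH₂)₅–S(CH₃)₂⁺ the leaving group is SR'₂ (pKₐ(R'₂SH⁺) ≈ -7). Neutral; leaves from a sulfonium salt (R–SR'₂⁺).
(In practice CH₃(CH₂)₅–S(CH₃)₂⁺ is made from CH₃(CH₂)₅–SCH₃ by S-methylation with CH₃I, allowing neutral dimethyl sulfide, rather than methanethiolate, to depart.)

CH₃(CH₂)₅–S(CH₃)₂⁺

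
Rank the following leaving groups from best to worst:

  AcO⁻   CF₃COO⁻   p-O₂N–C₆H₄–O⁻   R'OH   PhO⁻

R'OH > CF₃COO⁻ > AcO⁻ > p-O₂N–C₆H₄–O⁻ > PhO⁻

R'OH: pKₐ(R'OH₂⁺) ≈ -2.4
CF₃COO⁻: pKₐ(CF₃COOH) ≈ 0.2
AcO⁻: pKₐ(CH₃COOH) ≈ 4.8
p-O₂N–C₆H₄–O⁻: pKₐ(p-nitrophenol) ≈ 7.2
PhO⁻: pKₐ(C₆H₅OH (phenol)) ≈ 10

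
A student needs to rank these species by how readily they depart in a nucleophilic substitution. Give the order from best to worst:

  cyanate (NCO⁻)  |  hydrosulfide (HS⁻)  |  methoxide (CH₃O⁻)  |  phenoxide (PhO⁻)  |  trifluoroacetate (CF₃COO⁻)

Rank by basicity of the departing species: weakest base leaves most easily.
trifluoroacetate (CF₃COO⁻): pKₐ(CF₃COOH) ≈ 0.2 — strongly electron-withdrawing CF₃ stabilises the carboxylate
cyanate (NCO⁻): pKₐ(HOCN) ≈ 3.5 — resonance between N and O
hydrosulfide (HS⁻): pKₐ(H₂S) ≈ 7
phenoxide (PhO⁻): pKₐ(C₆H₅OH (phenol)) ≈ 10 — resonance into the ring helps, but still a poor LG
methoxide (CH₃O⁻): pKₐ(CH₃OH) ≈ 15.5

trifluoroacetate (CF₃COO⁻) > cyanate (NCO⁻) > hydrosulfide (HS⁻) > phenoxide (PhO⁻) > methoxide (CH₃O⁻)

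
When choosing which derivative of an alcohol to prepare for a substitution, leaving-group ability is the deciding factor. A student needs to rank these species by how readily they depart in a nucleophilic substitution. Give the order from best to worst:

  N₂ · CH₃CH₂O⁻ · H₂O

N₂ > H₂O > CH₃CH₂O⁻

Rank by basicity of the departing species: weakest base leaves most easily.
N₂: no meaningful conjugate acid; N₂ departs as an exceptionally stable neutral molecule
H₂O: pKₐ(H₃O⁺) ≈ -1.7
CH₃CH₂O⁻: pKₐ(CH₃CH₂OH) ≈ 16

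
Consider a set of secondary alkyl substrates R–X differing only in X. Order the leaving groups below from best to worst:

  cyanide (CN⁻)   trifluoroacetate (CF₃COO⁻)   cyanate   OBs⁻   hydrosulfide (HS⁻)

A good leaving group is a weak base: the lower the pKₐ of its conjugate acid, the more readily it departs.
OBs⁻: pKₐ(p-BrC₆H₄SO₃H) ≈ -2.8
trifluoroacetate (CF₃COO⁻): pKₐ(CF₃COOH) ≈ 0.2
cyanate: pKₐ(HOCN) ≈ 3.5
hydrosulfide (HS⁻): pKₐ(H₂S) ≈ 7
cyanide (CN⁻): pKₐ(HCN) ≈ 9.2

OBs⁻ > trifluoroacetate (CF₃COO⁻) > cyanate > hydrosulfide (HS⁻) > cyanide (CN⁻)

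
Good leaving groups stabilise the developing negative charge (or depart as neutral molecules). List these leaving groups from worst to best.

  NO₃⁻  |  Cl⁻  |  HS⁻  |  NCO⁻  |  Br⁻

Rank by basicity of the departing species: weakest base leaves most easily.
Br⁻: pKₐ(HBr) ≈ -9 — weak base; good leaving group
Cl⁻: pKₐ(HCl) ≈ -7
NO₃⁻: pKₐ(HNO₃) ≈ -1.3
NCO⁻: pKₐ(HOCN) ≈ 3.5 — resonance between N and O
HS⁻: pKₐ(H₂S) ≈ 7 — larger and more polarisable than the oxygen analogue
The question asks for worst first, so the sequence is read in increasing leaving-group ability.

HS⁻ < NCO⁻ < NO₃⁻ < Cl⁻ < Br⁻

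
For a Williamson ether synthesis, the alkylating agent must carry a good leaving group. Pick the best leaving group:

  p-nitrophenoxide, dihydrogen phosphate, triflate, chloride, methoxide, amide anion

triflate

triflate: pKₐ(CF₃SO₃H (triflic acid)) ≈ -14
chloride: pKₐ(HCl) ≈ -7
dihydrogen phosphate: pKₐ(H₃PO₄) ≈ 2.1
p-nitrophenoxide: pKₐ(p-nitrophenol) ≈ 7.2
methoxide: pKₐ(CH₃OH) ≈ 15.5
amide anion: pKₐ(NH₃) ≈ 38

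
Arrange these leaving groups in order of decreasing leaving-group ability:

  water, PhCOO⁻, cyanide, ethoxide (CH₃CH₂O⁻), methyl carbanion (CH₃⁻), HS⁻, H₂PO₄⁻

The more stable X⁻ (or X) is on its own — i.e. the weaker a base it is — the better a leaving group it makes.
water: pKₐ(H₃O⁺) ≈ -1.7
H₂PO₄⁻: pKₐ(H₃PO₄) ≈ 2.1
PhCOO⁻: pKₐ(C₆H₅COOH) ≈ 4.2
HS⁻: pKₐ(H₂S) ≈ 7
cyanide: pKₐ(HCN) ≈ 9.2
ethoxide (CH₃CH₂O⁻): pKₐ(CH₃CH₂OH) ≈ 16
methyl carbanion (CH₃⁻): pKₐ(CH₄) ≈ 48

water > H₂PO₄⁻ > PhCOO⁻ > HS⁻ > cyanide > ethoxide (CH₃CH₂O⁻) > methyl carbanion (CH₃⁻)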